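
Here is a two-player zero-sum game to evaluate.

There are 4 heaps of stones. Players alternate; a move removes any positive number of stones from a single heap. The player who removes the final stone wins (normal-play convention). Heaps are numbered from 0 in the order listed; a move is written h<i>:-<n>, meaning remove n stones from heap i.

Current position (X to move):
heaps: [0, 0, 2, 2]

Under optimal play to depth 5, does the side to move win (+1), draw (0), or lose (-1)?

ply 1, X at (0,0,2,2) | h2:-1=-1→(0,0,1,2)*; h2:-2=-1→(0,0,0,2); h3:-1=-1→(0,0,2,1); h3:-2=-1→(0,0,2,0)
ply 2, O at (0,0,1,2) | h2:-1=-1→(0,0,0,2); h3:-1=+1→(0,0,1,1)*; h3:-2=-1→(0,0,1,0)
ply 3, X at (0,0,1,1) | h2:-1=-1→(0,0,0,1)*; h3:-1=-1→(0,0,1,0)
ply 4, O at (0,0,0,1) | h3:-1=+1→(0,0,0,0)*
ply 5: (0,0,0,0) is terminal -1 (X); from (0,0,2,2) depth 5

value((0,0,2,2), X) = -1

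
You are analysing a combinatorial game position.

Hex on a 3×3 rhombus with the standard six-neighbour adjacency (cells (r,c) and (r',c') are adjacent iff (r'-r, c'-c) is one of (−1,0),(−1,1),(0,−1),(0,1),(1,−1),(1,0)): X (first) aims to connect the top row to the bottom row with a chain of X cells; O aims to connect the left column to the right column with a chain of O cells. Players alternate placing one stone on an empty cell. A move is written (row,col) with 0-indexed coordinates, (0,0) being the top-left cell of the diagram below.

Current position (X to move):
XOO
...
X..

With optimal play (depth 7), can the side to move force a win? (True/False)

p1 X@[XOO/.../X..]: (1,0)[XOO/X../X..]+1* (1,1)[XOO/.X./X..]-1 (1,2)[XOO/..X/X..]-1 (2,1)[XOO/.../XX.]-1 (2,2)[XOO/.../X.X]-1
p2 O@[XOO/X../X..] terminal -1; root [XOO/.../X..] d7

X winning at [XOO/.../X..]: True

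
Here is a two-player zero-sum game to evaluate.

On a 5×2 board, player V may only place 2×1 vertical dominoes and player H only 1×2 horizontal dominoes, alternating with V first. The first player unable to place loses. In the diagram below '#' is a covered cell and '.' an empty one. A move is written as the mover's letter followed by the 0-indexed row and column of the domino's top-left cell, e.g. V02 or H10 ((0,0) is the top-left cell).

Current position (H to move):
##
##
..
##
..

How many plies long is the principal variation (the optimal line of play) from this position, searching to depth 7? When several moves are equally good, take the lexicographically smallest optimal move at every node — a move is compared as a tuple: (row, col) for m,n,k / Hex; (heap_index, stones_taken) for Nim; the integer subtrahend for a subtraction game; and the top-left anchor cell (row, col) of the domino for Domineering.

ply 1, H at ##/##/../##/.. | H20=+1→##/##/##/##/..*; H40=+1→##/##/../##/##
ply 2: ##/##/##/##/.. is terminal -1 (V); from ##/##/../##/.. depth 7

PV length from [##/##/../##/..]: 1 ply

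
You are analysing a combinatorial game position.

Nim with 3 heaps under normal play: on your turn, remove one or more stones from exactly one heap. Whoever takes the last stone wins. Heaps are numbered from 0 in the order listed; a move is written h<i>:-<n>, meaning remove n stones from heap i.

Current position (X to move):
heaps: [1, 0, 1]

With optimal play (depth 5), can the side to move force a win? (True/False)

X winning at [(1,0,1)]: False

[(1,0,1)] X move#1: h0:-1:-1/(0,0,1)*, h2:-1:-1/(1,0,0)
[(0,0,1)] O move#2: h2:-1:+1/(0,0,0)*
[(0,0,0)] end (terminal -1, X#3); searched (1,0,1) to 5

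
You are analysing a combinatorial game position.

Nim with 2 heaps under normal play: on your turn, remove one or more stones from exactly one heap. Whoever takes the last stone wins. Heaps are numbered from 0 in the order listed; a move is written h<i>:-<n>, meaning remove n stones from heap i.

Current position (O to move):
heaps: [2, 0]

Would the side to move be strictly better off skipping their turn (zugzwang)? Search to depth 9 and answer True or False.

zugzwang((2,0), O) = False

p1 O@[(2,0)]: h0:-1[(1,0)]-1 h0:-2[(0,0)]+1*
p2 X@[(0,0)] terminal -1; root [(2,0)] d9
if O skipped the turn, X would face:
~ p1 X@[(2,0)]: h0:-1[(1,0)]-1 h0:-2[(0,0)]+1*
~ p2 O@[(0,0)] terminal -1; root [(2,0)] d9
compare (O): move=+1 vs pass=-1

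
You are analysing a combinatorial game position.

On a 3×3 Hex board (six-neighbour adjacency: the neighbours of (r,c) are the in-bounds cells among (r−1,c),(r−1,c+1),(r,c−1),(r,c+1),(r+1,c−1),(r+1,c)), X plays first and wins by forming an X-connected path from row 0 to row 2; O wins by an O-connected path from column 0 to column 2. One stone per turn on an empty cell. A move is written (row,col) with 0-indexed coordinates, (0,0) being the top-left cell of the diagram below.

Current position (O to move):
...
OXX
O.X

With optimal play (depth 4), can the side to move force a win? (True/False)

p1 O@[.../OXX/O.X]: (0,0)[O../OXX/O.X]-1* (0,1)[.O./OXX/O.X]-1 (0,2)[..O/OXX/O.X]-1 (2,1)[.../OXX/OOX]-1
p2 X@[O../OXX/O.X]: (0,1)[OX./OXX/O.X]+1* (0,2)[O.X/OXX/O.X]+1 (2,1)[O../OXX/OXX]+1
p3 O@[OX./OXX/O.X] terminal -1; root [.../OXX/O.X] d4

O winning at [.../OXX/O.X]: False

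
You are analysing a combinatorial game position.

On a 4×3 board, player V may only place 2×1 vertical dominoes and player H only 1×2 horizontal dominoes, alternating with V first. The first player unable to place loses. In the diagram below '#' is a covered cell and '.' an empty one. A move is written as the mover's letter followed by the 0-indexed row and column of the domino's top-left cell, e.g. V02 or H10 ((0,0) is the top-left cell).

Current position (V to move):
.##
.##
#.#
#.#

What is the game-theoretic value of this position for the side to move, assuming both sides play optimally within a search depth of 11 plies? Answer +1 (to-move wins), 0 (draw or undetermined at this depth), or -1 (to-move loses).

[.##/.##/#.#/#.#] V move#1: V00:+1/###/###/#.#/#.#*, V21:+1/.##/.##/###/###
[###/###/#.#/#.#] end (terminal -1, H#2); searched .##/.##/#.#/#.# to 11

value(.##/.##/#.#/#.#, V) = +1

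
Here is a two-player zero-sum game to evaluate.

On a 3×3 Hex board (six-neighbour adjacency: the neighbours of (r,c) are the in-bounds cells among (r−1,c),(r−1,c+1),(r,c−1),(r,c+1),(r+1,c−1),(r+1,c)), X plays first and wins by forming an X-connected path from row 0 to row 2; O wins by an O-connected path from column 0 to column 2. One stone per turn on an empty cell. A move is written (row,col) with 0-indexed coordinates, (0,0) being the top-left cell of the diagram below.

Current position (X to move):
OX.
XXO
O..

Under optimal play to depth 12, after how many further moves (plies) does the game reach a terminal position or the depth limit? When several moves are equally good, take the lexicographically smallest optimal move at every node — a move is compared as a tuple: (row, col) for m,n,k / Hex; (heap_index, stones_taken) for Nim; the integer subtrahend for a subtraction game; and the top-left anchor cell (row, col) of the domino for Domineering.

p1 X@[OX./XXO/O..]: (0,2)[OXX/XXO/O..]-1 (2,1)[OX./XXO/OX.]+1* (2,2)[OX./XXO/O.X]-1
p2 O@[OX./XXO/OX.] terminal -1; root [OX./XXO/O..] d12

PV length from [OX./XXO/O..]: 1 ply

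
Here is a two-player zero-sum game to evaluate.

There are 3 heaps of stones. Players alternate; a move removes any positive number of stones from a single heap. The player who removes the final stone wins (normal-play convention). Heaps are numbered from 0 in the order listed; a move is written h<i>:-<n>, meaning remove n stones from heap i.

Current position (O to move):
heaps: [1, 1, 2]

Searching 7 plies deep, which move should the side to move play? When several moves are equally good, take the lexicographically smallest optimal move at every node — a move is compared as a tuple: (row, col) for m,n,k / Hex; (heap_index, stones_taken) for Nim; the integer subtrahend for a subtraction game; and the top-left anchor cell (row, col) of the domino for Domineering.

O's best at [(1,1,2)]: h2:-2

ply 1, O at (1,1,2) | h0:-1=-1→(0,1,2); h1:-1=-1→(1,0,2); h2:-1=-1→(1,1,1); h2:-2=+1→(1,1,0)*
ply 2, X at (1,1,0) | h0:-1=-1→(0,1,0)*; h1:-1=-1→(1,0,0)
ply 3, O at (0,1,0) | h1:-1=+1→(0,0,0)*
ply 4: (0,0,0) is terminal -1 (X); from (1,1,2) depth 7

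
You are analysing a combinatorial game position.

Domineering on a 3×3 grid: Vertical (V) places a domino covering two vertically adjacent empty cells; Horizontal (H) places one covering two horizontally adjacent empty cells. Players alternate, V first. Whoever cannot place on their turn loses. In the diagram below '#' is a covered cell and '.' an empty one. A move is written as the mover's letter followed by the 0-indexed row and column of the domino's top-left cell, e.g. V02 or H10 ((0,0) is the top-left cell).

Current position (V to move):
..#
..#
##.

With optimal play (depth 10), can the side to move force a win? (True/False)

V winning at [..#/..#/##.]: True

p1 V@[..#/..#/##.]: V00[#.#/#.#/##.]+1* V01[.##/.##/##.]+1
p2 H@[#.#/#.#/##.] terminal -1; root [..#/..#/##.] d10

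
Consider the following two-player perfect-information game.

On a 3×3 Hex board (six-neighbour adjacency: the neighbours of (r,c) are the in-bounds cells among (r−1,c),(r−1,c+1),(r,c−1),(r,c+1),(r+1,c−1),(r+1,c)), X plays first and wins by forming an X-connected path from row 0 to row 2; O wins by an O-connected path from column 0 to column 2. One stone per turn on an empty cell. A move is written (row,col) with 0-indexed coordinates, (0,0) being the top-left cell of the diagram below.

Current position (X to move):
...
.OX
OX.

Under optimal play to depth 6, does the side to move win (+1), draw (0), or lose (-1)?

[.../.OX/OX.] X move#1: (0,0):-1/X../.OX/OX., (0,1):-1/.X./.OX/OX., (0,2):+1/..X/.OX/OX.*, (1,0):-1/.../XOX/OX., (2,2):-1/.../.OX/OXX
[..X/.OX/OX.] end (terminal -1, O#2); searched .../.OX/OX. to 6

value(.../.OX/OX., X) = +1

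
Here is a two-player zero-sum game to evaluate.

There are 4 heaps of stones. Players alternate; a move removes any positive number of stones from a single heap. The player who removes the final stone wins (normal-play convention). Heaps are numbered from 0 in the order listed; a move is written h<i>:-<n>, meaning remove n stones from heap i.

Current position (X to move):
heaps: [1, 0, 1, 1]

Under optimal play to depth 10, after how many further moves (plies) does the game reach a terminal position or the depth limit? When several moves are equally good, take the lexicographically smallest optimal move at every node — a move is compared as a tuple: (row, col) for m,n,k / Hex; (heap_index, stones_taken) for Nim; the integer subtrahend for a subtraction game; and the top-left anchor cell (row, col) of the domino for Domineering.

p1 X@[(1,0,1,1)]: h0:-1[(0,0,1,1)]+1* h2:-1[(1,0,0,1)]+1 h3:-1[(1,0,1,0)]+1
p2 O@[(0,0,1,1)]: h2:-1[(0,0,0,1)]-1* h3:-1[(0,0,1,0)]-1
p3 X@[(0,0,0,1)]: h3:-1[(0,0,0,0)]+1*
p4 O@[(0,0,0,0)] terminal -1; root [(1,0,1,1)] d10

PV length from [(1,0,1,1)]: 3 plies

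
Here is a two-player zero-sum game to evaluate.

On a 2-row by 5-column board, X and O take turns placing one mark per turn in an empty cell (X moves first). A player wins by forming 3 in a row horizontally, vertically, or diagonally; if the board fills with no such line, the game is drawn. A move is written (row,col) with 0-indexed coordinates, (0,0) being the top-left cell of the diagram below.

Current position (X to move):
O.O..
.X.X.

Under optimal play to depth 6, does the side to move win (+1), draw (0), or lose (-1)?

value(O.O../.X.X., X) = +1

p1 X@[O.O../.X.X.]: (0,1)[OXO../.X.X.]+0 (0,3)[O.OX./.X.X.]-1 (0,4)[O.O.X/.X.X.]-1 (1,0)[O.O../XX.X.]-1 (1,2)[O.O../.XXX.]+1* (1,4)[O.O../.X.XX]-1
p2 O@[O.O../.XXX.] terminal -1; root [O.O../.X.X.] d6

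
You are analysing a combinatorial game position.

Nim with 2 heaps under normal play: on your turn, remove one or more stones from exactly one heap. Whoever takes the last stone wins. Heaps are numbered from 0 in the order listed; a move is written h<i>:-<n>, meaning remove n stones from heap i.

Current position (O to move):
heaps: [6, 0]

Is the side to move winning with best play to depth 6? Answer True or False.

ply 1, O at (6,0) | h0:-1=-1→(5,0); h0:-2=-1→(4,0); h0:-3=-1→(3,0); h0:-4=-1→(2,0); h0:-5=-1→(1,0); h0:-6=+1→(0,0)*
ply 2: (0,0) is terminal -1 (X); from (6,0) depth 6

O winning at [(6,0)]: True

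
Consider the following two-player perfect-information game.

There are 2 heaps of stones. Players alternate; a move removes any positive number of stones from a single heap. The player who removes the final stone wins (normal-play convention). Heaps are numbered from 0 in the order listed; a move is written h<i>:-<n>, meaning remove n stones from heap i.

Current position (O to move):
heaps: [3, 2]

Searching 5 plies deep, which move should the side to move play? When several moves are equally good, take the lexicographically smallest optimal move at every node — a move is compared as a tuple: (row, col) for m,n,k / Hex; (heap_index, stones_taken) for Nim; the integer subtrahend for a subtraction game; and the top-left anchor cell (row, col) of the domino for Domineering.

O's best at [(3,2)]: h0:-1

p1 O@[(3,2)]: h0:-1[(2,2)]+1* h0:-2[(1,2)]-1 h0:-3[(0,2)]-1 h1:-1[(3,1)]-1 h1:-2[(3,0)]-1
p2 X@[(2,2)]: h0:-1[(1,2)]-1* h0:-2[(0,2)]-1 h1:-1[(2,1)]-1 h1:-2[(2,0)]-1
p3 O@[(1,2)]: h0:-1[(0,2)]-1 h1:-1[(1,1)]+1* h1:-2[(1,0)]-1
p4 X@[(1,1)]: h0:-1[(0,1)]-1* h1:-1[(1,0)]-1
p5 O@[(0,1)]: h1:-1[(0,0)]+1*
p6 X@[(0,0)] terminal -1; root [(3,2)] d5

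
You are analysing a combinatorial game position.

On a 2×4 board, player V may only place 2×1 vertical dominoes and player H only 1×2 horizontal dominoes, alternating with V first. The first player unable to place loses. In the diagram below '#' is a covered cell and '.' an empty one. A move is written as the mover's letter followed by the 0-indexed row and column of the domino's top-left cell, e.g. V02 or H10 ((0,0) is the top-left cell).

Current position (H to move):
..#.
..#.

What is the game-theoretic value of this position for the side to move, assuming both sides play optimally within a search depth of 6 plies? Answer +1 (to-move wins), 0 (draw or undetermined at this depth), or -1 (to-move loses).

ply 1, H at ..#./..#. | H00=+1→###./..#.*; H10=+1→..#./###.
ply 2, V at ###./..#. | V03=-1→####/..##*
ply 3, H at ####/..## | H10=+1→####/####*
ply 4: ####/#### is terminal -1 (V); from ..#./..#. depth 6

value(..#./..#., H) = +1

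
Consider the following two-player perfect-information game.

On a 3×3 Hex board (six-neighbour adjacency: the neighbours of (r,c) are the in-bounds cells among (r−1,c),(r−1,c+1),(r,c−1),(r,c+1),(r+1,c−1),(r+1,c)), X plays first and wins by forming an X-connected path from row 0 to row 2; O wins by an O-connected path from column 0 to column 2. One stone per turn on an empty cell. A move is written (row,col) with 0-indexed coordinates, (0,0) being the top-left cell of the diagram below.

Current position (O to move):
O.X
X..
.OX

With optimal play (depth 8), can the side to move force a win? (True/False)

O winning at [O.X/X../.OX]: False

p1 O@[O.X/X../.OX]: (0,1)[OOX/X../.OX]-1* (1,1)[O.X/XO./.OX]-1 (1,2)[O.X/X.O/.OX]-1 (2,0)[O.X/X../OOX]-1
p2 X@[OOX/X../.OX]: (1,1)[OOX/XX./.OX]+1* (1,2)[OOX/X.X/.OX]+1 (2,0)[OOX/X../XOX]+1
p3 O@[OOX/XX./.OX]: (1,2)[OOX/XXO/.OX]-1* (2,0)[OOX/XX./OOX]-1
p4 X@[OOX/XXO/.OX]: (2,0)[OOX/XXO/XOX]+1*
p5 O@[OOX/XXO/XOX] terminal -1; root [O.X/X../.OX] d8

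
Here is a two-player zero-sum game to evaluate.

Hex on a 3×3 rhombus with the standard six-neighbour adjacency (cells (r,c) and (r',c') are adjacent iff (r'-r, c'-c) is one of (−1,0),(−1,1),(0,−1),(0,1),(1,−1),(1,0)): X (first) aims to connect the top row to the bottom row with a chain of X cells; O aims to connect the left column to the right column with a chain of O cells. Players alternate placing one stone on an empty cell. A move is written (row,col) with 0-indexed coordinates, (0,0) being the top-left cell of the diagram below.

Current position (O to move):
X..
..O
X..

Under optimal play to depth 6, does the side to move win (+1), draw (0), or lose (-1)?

value(X../..O/X.., O) = -1

ply 1, O at X../..O/X.. | (0,1)=-1→XO./..O/X..*; (0,2)=-1→X.O/..O/X..; (1,0)=-1→X../O.O/X..; (1,1)=-1→X../.OO/X..; (2,1)=-1→X../..O/XO.; (2,2)=-1→X../..O/X.O
ply 2, X at XO./..O/X.. | (0,2)=+1→XOX/..O/X..*; (1,0)=+1→XO./X.O/X..; (1,1)=+1→XO./.XO/X..; (2,1)=-1→XO./..O/XX.; (2,2)=-1→XO./..O/X.X
ply 3, O at XOX/..O/X.. | (1,0)=-1→XOX/O.O/X..*; (1,1)=-1→XOX/.OO/X..; (2,1)=-1→XOX/..O/XO.; (2,2)=-1→XOX/..O/X.O
ply 4, X at XOX/O.O/X.. | (1,1)=+1→XOX/OXO/X..*; (2,1)=-1→XOX/O.O/XX.; (2,2)=-1→XOX/O.O/X.X
ply 5: XOX/OXO/X.. is terminal -1 (O); from X../..O/X.. depth 6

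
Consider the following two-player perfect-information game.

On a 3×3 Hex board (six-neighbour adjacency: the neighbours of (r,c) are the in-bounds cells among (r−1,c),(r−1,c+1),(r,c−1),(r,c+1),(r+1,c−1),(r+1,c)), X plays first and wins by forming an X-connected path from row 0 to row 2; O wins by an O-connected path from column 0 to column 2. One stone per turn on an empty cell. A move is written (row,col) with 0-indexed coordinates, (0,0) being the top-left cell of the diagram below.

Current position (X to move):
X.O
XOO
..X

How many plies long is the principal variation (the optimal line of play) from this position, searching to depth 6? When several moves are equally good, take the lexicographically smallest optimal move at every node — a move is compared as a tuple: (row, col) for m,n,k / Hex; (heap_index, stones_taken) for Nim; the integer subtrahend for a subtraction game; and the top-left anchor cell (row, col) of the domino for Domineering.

PV length from [X.O/XOO/..X]: 1 ply

p1 X@[X.O/XOO/..X]: (0,1)[XXO/XOO/..X]-1 (2,0)[X.O/XOO/X.X]+1* (2,1)[X.O/XOO/.XX]-1
p2 O@[X.O/XOO/X.X] terminal -1; root [X.O/XOO/..X] d6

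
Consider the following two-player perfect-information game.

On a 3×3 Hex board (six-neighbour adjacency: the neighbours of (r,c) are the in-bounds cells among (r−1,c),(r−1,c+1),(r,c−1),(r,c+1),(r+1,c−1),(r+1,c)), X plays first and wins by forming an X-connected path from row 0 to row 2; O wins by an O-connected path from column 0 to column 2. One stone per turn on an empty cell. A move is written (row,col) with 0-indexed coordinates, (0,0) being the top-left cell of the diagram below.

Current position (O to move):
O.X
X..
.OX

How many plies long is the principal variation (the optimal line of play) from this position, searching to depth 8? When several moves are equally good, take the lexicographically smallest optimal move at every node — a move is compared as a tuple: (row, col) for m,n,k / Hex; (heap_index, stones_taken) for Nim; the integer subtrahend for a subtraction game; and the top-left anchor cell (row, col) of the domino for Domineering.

PV length from [O.X/X../.OX]: 4 plies

ply 1, O at O.X/X../.OX | (0,1)=-1→OOX/X../.OX*; (1,1)=-1→O.X/XO./.OX; (1,2)=-1→O.X/X.O/.OX; (2,0)=-1→O.X/X../OOX
ply 2, X at OOX/X../.OX | (1,1)=+1→OOX/XX./.OX*; (1,2)=+1→OOX/X.X/.OX; (2,0)=+1→OOX/X../XOX
ply 3, O at OOX/XX./.OX | (1,2)=-1→OOX/XXO/.OX*; (2,0)=-1→OOX/XX./OOX
ply 4, X at OOX/XXO/.OX | (2,0)=+1→OOX/XXO/XOX*
ply 5: OOX/XXO/XOX is terminal -1 (O); from O.X/X../.OX depth 8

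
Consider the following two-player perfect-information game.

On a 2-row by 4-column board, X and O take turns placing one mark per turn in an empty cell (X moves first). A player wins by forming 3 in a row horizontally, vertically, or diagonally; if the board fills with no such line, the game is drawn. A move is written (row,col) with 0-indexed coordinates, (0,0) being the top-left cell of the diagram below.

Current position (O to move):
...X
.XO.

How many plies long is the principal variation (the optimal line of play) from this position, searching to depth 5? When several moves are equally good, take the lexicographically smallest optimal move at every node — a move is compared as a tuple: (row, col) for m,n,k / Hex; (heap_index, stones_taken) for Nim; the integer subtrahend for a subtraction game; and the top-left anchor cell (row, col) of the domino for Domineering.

PV length from [...X/.XO.]: 5 plies

ply 1, O at ...X/.XO. | (0,0)=+0→O..X/.XO.*; (0,1)=+0→.O.X/.XO.; (0,2)=+0→..OX/.XO.; (1,0)=+0→...X/OXO.; (1,3)=+0→...X/.XOO
ply 2, X at O..X/.XO. | (0,1)=+0→OX.X/.XO.*; (0,2)=+0→O.XX/.XO.; (1,0)=+0→O..X/XXO.; (1,3)=+0→O..X/.XOX
ply 3, O at OX.X/.XO. | (0,2)=+0→OXOX/.XO.*; (1,0)=-1→OX.X/OXO.; (1,3)=-1→OX.X/.XOO
ply 4, X at OXOX/.XO. | (1,0)=+0→OXOX/XXO.*; (1,3)=+0→OXOX/.XOX
ply 5, O at OXOX/XXO. | (1,3)=+0→OXOX/XXOO*
ply 6: OXOX/XXOO is terminal +0 (X); from ...X/.XO. depth 5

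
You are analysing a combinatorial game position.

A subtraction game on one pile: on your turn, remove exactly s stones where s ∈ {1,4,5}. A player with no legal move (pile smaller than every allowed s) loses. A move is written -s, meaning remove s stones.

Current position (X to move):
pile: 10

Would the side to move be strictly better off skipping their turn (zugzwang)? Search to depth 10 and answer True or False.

p1 X@[10]: -1[9]-1* -4[6]-1 -5[5]-1
p2 O@[9]: -1[8]+1* -4[5]-1 -5[4]-1
p3 X@[8]: -1[7]-1* -4[4]-1 -5[3]-1
p4 O@[7]: -1[6]-1 -4[3]-1 -5[2]+1*
p5 X@[2]: -1[1]-1*
p6 O@[1]: -1[0]+1*
p7 X@[0] terminal -1; root [10] d10
pass branch (O moves first from the same position):
  | p1 O@[10]: -1[9]-1* -4[6]-1 -5[5]-1
  | p2 X@[9]: -1[8]+1* -4[5]-1 -5[4]-1
  | p3 O@[8]: -1[7]-1* -4[4]-1 -5[3]-1
  | p4 X@[7]: -1[6]-1 -4[3]-1 -5[2]+1*
  | p5 O@[2]: -1[1]-1*
  | p6 X@[1]: -1[0]+1*
  | p7 O@[0] terminal -1; root [10] d10
X moving scores -1; X passing scores +1

zugzwang(10, X) = True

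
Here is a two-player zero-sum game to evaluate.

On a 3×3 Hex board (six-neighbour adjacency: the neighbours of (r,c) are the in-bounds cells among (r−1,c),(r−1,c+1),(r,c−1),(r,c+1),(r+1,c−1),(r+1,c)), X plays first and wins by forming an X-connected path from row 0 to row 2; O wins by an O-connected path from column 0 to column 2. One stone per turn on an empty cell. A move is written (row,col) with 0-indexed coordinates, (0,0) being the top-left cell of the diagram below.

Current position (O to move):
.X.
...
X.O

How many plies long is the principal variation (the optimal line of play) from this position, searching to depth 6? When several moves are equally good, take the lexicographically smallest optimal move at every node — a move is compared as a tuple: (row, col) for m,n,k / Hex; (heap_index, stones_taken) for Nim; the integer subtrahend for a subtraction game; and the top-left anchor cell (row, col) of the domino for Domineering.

ply 1, O at .X./.../X.O | (0,0)=-1→OX./.../X.O*; (0,2)=-1→.XO/.../X.O; (1,0)=-1→.X./O../X.O; (1,1)=-1→.X./.O./X.O; (1,2)=-1→.X./..O/X.O; (2,1)=-1→.X./.../XOO
ply 2, X at OX./.../X.O | (0,2)=+1→OXX/.../X.O*; (1,0)=+1→OX./X../X.O; (1,1)=+1→OX./.X./X.O; (1,2)=+1→OX./..X/X.O; (2,1)=+1→OX./.../XXO
ply 3, O at OXX/.../X.O | (1,0)=-1→OXX/O../X.O*; (1,1)=-1→OXX/.O./X.O; (1,2)=-1→OXX/..O/X.O; (2,1)=-1→OXX/.../XOO
ply 4, X at OXX/O../X.O | (1,1)=+1→OXX/OX./X.O*; (1,2)=+1→OXX/O.X/X.O; (2,1)=+1→OXX/O../XXO
ply 5: OXX/OX./X.O is terminal -1 (O); from .X./.../X.O depth 6

PV length from [.X./.../X.O]: 4 plies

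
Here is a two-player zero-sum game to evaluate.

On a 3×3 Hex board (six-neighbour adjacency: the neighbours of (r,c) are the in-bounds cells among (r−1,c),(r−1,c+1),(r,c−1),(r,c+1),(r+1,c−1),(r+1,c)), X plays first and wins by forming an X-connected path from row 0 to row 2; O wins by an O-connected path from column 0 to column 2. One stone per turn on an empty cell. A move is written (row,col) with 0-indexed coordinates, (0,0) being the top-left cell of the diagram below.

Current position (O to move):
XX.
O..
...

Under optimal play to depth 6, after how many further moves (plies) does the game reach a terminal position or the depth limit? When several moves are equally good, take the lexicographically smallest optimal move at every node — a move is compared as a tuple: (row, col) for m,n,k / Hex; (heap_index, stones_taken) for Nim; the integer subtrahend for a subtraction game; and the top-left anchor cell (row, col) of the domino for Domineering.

ply 1, O at XX./O../... | (0,2)=-1→XXO/O../...; (1,1)=+1→XX./OO./...*; (1,2)=-1→XX./O.O/...; (2,0)=-1→XX./O../O..; (2,1)=+1→XX./O../.O.; (2,2)=-1→XX./O../..O
ply 2, X at XX./OO./... | (0,2)=-1→XXX/OO./...*; (1,2)=-1→XX./OOX/...; (2,0)=-1→XX./OO./X..; (2,1)=-1→XX./OO./.X.; (2,2)=-1→XX./OO./..X
ply 3, O at XXX/OO./... | (1,2)=+1→XXX/OOO/...*; (2,0)=-1→XXX/OO./O..; (2,1)=+1→XXX/OO./.O.; (2,2)=+1→XXX/OO./..O
ply 4: XXX/OOO/... is terminal -1 (X); from XX./O../... depth 6

PV length from [XX./O../...]: 3 plies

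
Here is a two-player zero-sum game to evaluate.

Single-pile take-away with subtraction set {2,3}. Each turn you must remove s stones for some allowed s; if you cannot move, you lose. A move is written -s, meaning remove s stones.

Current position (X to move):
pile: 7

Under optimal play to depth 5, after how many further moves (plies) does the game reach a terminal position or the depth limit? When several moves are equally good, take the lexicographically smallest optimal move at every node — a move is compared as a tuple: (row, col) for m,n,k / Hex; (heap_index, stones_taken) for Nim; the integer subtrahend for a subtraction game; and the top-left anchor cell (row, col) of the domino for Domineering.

ply 1, X at 7 | -2=+1→5*; -3=-1→4
ply 2, O at 5 | -2=-1→3*; -3=-1→2
ply 3, X at 3 | -2=+1→1*; -3=+1→0
ply 4: 1 is terminal -1 (O); from 7 depth 5

PV length from [7]: 3 plies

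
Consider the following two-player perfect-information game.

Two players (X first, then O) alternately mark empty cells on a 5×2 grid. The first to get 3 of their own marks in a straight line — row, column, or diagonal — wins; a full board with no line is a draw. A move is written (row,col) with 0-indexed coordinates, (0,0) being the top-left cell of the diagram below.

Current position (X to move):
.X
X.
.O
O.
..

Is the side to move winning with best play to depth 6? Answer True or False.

ply 1, X at .X/X./.O/O./.. | (0,0)=-1→XX/X./.O/O./..; (1,1)=+0→.X/XX/.O/O./..*; (2,0)=+0→.X/X./XO/O./..; (3,1)=+0→.X/X./.O/OX/..; (4,0)=-1→.X/X./.O/O./X.; (4,1)=+0→.X/X./.O/O./.X
ply 2, O at .X/XX/.O/O./.. | (0,0)=+0→OX/XX/.O/O./..*; (2,0)=+0→.X/XX/OO/O./..; (3,1)=+0→.X/XX/.O/OO/..; (4,0)=+0→.X/XX/.O/O./O.; (4,1)=+0→.X/XX/.O/O./.O
ply 3, X at OX/XX/.O/O./.. | (2,0)=+0→OX/XX/XO/O./..*; (3,1)=+0→OX/XX/.O/OX/..; (4,0)=+0→OX/XX/.O/O./X.; (4,1)=+0→OX/XX/.O/O./.X
ply 4, O at OX/XX/XO/O./.. | (3,1)=+0→OX/XX/XO/OO/..*; (4,0)=+0→OX/XX/XO/O./O.; (4,1)=+0→OX/XX/XO/O./.O
ply 5, X at OX/XX/XO/OO/.. | (4,0)=-1→OX/XX/XO/OO/X.; (4,1)=+0→OX/XX/XO/OO/.X*
ply 6, O at OX/XX/XO/OO/.X | (4,0)=+0→OX/XX/XO/OO/OX*
ply 7: OX/XX/XO/OO/OX is terminal +0 (X); from .X/X./.O/O./.. depth 6

X winning at [.X/X./.O/O./..]: False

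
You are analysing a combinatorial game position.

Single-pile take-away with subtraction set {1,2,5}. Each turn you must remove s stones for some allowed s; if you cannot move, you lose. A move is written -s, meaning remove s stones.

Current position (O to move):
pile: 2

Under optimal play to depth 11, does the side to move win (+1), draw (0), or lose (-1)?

value(2, O) = +1

ply 1, O at 2 | -1=-1→1; -2=+1→0*
ply 2: 0 is terminal -1 (X); from 2 depth 11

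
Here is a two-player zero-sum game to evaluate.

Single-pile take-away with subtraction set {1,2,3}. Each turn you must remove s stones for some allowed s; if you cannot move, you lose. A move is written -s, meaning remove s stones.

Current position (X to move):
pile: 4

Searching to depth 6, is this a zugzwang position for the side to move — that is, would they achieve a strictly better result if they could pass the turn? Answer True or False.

[4] X move#1: -1:-1/3*, -2:-1/2, -3:-1/1
[3] O move#2: -1:-1/2, -2:-1/1, -3:+1/0*
[0] end (terminal -1, X#3); searched 4 to 6
suppose X passes — search the same position with O to move:
pass> [4] O move#1: -1:-1/3*, -2:-1/2, -3:-1/1
pass> [3] X move#2: -1:-1/2, -2:-1/1, -3:+1/0*
pass> [0] end (terminal -1, O#3); searched 4 to 6
for X: play -1, pass +1

zugzwang(4, X) = True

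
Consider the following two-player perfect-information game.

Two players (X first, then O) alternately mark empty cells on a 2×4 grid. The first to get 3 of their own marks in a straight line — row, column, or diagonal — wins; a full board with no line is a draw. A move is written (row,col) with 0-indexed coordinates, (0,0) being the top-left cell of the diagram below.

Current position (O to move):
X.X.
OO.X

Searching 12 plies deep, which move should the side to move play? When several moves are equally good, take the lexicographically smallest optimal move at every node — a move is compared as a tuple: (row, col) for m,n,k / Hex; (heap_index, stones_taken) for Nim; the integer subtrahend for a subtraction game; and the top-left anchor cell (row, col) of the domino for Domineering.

O's best at [X.X./OO.X]: (1,2)

p1 O@[X.X./OO.X]: (0,1)[XOX./OO.X]+0 (0,3)[X.XO/OO.X]-1 (1,2)[X.X./OOOX]+1*
p2 X@[X.X./OOOX] terminal -1; root [X.X./OO.X] d12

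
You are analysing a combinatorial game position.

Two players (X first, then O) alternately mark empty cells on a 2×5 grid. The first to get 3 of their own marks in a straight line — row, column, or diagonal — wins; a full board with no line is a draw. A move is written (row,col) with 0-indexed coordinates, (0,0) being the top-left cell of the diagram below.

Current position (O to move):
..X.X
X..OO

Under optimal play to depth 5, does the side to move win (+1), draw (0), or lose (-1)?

p1 O@[..X.X/X..OO]: (0,0)[O.X.X/X..OO]-1 (0,1)[.OX.X/X..OO]-1 (0,3)[..XOX/X..OO]+0 (1,1)[..X.X/XO.OO]-1 (1,2)[..X.X/X.OOO]+1*
p2 X@[..X.X/X.OOO] terminal -1; root [..X.X/X..OO] d5

value(..X.X/X..OO, O) = +1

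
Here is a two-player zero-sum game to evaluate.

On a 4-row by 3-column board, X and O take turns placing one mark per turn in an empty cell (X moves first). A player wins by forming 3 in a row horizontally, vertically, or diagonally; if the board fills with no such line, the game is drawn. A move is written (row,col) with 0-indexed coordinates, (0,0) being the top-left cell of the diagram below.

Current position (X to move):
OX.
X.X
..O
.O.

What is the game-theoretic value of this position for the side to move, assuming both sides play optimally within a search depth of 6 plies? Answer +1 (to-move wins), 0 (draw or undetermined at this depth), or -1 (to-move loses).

ply 1, X at OX./X.X/..O/.O. | (0,2)=-1→OXX/X.X/..O/.O.; (1,1)=+1→OX./XXX/..O/.O.*; (2,0)=-1→OX./X.X/X.O/.O.; (2,1)=-1→OX./X.X/.XO/.O.; (3,0)=-1→OX./X.X/..O/XO.; (3,2)=-1→OX./X.X/..O/.OX
ply 2: OX./XXX/..O/.O. is terminal -1 (O); from OX./X.X/..O/.O. depth 6

value(OX./X.X/..O/.O., X) = +1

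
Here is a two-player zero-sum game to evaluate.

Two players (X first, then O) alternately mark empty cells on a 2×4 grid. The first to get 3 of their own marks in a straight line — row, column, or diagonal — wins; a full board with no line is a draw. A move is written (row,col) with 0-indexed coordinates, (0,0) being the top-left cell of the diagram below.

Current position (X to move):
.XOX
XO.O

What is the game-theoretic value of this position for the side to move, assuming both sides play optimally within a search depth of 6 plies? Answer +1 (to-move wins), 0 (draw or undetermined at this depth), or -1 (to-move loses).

p1 X@[.XOX/XO.O]: (0,0)[XXOX/XO.O]-1 (1,2)[.XOX/XOXO]+0*
p2 O@[.XOX/XOXO]: (0,0)[OXOX/XOXO]+0*
p3 X@[OXOX/XOXO] terminal +0; root [.XOX/XO.O] d6

value(.XOX/XO.O, X) = 0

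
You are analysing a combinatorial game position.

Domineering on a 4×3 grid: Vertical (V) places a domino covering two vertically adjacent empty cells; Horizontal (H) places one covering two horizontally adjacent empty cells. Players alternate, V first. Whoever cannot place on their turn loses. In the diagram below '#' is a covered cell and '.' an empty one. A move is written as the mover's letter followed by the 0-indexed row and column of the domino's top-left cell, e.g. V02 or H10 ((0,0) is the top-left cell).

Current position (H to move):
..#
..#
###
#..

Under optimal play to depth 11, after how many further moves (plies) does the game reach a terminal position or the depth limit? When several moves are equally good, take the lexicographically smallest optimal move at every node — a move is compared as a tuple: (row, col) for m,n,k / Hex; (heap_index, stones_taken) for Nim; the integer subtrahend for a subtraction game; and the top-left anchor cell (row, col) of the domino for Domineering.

PV length from [..#/..#/###/#..]: 1 ply

ply 1, H at ..#/..#/###/#.. | H00=+1→###/..#/###/#..*; H10=+1→..#/###/###/#..; H31=-1→..#/..#/###/###
ply 2: ###/..#/###/#.. is terminal -1 (V); from ..#/..#/###/#.. depth 11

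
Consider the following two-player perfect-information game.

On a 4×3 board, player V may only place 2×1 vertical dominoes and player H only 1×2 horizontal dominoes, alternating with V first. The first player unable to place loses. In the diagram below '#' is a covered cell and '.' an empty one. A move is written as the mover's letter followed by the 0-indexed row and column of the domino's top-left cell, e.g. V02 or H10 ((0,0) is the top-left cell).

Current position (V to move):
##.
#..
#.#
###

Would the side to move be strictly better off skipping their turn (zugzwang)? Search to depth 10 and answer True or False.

ply 1, V at ##./#../#.#/### | V02=+1→###/#.#/#.#/###*; V11=+1→##./##./###/###
ply 2: ###/#.#/#.#/### is terminal -1 (H); from ##./#../#.#/### depth 10
if V skipped the turn, H would face:
~ ply 1, H at ##./#../#.#/### | H11=+1→##./###/#.#/###*
~ ply 2: ##./###/#.#/### is terminal -1 (V); from ##./#../#.#/### depth 10
compare (V): move=+1 vs pass=-1

zugzwang(##./#../#.#/###, V) = False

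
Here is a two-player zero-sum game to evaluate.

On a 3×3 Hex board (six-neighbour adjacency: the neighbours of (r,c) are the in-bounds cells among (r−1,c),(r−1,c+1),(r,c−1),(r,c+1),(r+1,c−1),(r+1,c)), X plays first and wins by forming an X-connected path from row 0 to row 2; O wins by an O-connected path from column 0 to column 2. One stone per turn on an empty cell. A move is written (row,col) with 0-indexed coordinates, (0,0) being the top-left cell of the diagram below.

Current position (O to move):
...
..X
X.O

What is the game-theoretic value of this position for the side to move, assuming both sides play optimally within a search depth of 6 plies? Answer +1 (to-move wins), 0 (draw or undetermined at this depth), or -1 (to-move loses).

value(.../..X/X.O, O) = -1

p1 O@[.../..X/X.O]: (0,0)[O../..X/X.O]-1* (0,1)[.O./..X/X.O]-1 (0,2)[..O/..X/X.O]-1 (1,0)[.../O.X/X.O]-1 (1,1)[.../.OX/X.O]-1 (2,1)[.../..X/XOO]-1
p2 X@[O../..X/X.O]: (0,1)[OX./..X/X.O]+1* (0,2)[O.X/..X/X.O]+1 (1,0)[O../X.X/X.O]+1 (1,1)[O../.XX/X.O]+1 (2,1)[O../..X/XXO]+1
p3 O@[OX./..X/X.O]: (0,2)[OXO/..X/X.O]-1* (1,0)[OX./O.X/X.O]-1 (1,1)[OX./.OX/X.O]-1 (2,1)[OX./..X/XOO]-1
p4 X@[OXO/..X/X.O]: (1,0)[OXO/X.X/X.O]+1* (1,1)[OXO/.XX/X.O]+1 (2,1)[OXO/..X/XXO]+1
p5 O@[OXO/X.X/X.O] terminal -1; root [.../..X/X.O] d6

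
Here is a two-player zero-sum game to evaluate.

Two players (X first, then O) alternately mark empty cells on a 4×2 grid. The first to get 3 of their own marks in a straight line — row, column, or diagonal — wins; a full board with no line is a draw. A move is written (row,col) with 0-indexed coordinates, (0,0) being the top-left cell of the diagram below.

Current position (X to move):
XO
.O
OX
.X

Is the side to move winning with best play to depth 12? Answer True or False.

ply 1, X at XO/.O/OX/.X | (1,0)=+0→XO/XO/OX/.X*; (3,0)=+0→XO/.O/OX/XX
ply 2, O at XO/XO/OX/.X | (3,0)=+0→XO/XO/OX/OX*
ply 3: XO/XO/OX/OX is terminal +0 (X); from XO/.O/OX/.X depth 12

X winning at [XO/.O/OX/.X]: False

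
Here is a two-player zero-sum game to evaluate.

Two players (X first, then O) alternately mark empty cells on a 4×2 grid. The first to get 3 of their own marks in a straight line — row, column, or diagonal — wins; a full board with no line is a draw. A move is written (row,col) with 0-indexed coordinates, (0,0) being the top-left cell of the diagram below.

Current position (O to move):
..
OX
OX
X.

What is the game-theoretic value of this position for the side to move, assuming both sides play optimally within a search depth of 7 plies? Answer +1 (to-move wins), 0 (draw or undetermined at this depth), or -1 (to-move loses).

ply 1, O at ../OX/OX/X. | (0,0)=+1→O./OX/OX/X.*; (0,1)=-1→.O/OX/OX/X.; (3,1)=-1→../OX/OX/XO
ply 2: O./OX/OX/X. is terminal -1 (X); from ../OX/OX/X. depth 7

value(../OX/OX/X., O) = +1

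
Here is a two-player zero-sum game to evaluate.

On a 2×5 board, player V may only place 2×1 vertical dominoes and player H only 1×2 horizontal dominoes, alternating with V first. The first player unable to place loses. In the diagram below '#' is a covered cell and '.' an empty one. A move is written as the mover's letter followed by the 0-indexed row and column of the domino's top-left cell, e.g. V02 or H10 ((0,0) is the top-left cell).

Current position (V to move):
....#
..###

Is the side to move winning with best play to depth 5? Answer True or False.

V winning at [....#/..###]: True

ply 1, V at ....#/..### | V00=-1→#...#/#.###; V01=+1→.#..#/.####*
ply 2, H at .#..#/.#### | H02=-1→.####/.####*
ply 3, V at .####/.#### | V00=+1→#####/#####*
ply 4: #####/##### is terminal -1 (H); from ....#/..### depth 5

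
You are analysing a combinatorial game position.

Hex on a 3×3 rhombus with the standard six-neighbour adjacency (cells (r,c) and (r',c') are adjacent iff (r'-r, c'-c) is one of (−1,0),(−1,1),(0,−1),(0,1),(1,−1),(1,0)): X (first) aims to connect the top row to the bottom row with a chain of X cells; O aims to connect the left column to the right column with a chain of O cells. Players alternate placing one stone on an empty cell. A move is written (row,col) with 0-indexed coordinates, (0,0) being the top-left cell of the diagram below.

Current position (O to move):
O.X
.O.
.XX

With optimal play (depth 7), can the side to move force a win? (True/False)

ply 1, O at O.X/.O./.XX | (0,1)=-1→OOX/.O./.XX; (1,0)=-1→O.X/OO./.XX; (1,2)=+1→O.X/.OO/.XX*; (2,0)=-1→O.X/.O./OXX
ply 2, X at O.X/.OO/.XX | (0,1)=-1→OXX/.OO/.XX*; (1,0)=-1→O.X/XOO/.XX; (2,0)=-1→O.X/.OO/XXX
ply 3, O at OXX/.OO/.XX | (1,0)=+1→OXX/OOO/.XX*; (2,0)=+1→OXX/.OO/OXX
ply 4: OXX/OOO/.XX is terminal -1 (X); from O.X/.O./.XX depth 7

O winning at [O.X/.O./.XX]: True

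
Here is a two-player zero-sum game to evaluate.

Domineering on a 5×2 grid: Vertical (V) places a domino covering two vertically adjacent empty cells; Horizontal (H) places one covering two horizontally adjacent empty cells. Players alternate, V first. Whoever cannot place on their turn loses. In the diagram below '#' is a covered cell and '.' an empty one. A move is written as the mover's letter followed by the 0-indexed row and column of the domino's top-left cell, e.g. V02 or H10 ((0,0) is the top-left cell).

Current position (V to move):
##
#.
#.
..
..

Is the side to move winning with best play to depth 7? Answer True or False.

[##/#./#./../..] V move#1: V11:-1/##/##/##/../.., V21:-1/##/#./##/.#/.., V30:+1/##/#./#./#./#.*, V31:+1/##/#./#./.#/.#
[##/#./#./#./#.] end (terminal -1, H#2); searched ##/#./#./../.. to 7

V winning at [##/#./#./../..]: True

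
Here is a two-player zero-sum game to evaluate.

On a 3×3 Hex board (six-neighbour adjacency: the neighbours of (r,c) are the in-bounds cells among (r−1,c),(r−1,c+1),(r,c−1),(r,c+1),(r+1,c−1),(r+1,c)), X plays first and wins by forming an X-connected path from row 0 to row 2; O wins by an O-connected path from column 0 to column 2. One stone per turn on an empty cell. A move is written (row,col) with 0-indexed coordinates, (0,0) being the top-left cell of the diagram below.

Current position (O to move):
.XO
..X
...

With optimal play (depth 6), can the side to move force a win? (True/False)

[.XO/..X/...] O move#1: (0,0):-1/OXO/..X/..., (1,0):-1/.XO/O.X/..., (1,1):+1/.XO/.OX/...*, (2,0):-1/.XO/..X/O.., (2,1):-1/.XO/..X/.O., (2,2):-1/.XO/..X/..O
[.XO/.OX/...] X move#2: (0,0):-1/XXO/.OX/...*, (1,0):-1/.XO/XOX/..., (2,0):-1/.XO/.OX/X.., (2,1):-1/.XO/.OX/.X., (2,2):-1/.XO/.OX/..X
[XXO/.OX/...] O move#3: (1,0):+1/XXO/OOX/...*, (2,0):+1/XXO/.OX/O.., (2,1):+1/XXO/.OX/.O., (2,2):+1/XXO/.OX/..O
[XXO/OOX/...] end (terminal -1, X#4); searched .XO/..X/... to 6

O winning at [.XO/..X/...]: True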